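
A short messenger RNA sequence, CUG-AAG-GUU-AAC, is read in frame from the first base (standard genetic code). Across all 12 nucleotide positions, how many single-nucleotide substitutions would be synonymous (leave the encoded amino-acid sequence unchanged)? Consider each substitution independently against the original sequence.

Codon 1 (CUG, Leu): 4 synonymous substitutions.
Codon 2 (AAG, Lys): 1 synonymous substitution.
Codon 3 (GUU, Val): 3 synonymous substitutions.
Codon 4 (AAC, Asn): 1 synonymous substitution.
Total: 4 + 1 + 3 + 1 = 9.

9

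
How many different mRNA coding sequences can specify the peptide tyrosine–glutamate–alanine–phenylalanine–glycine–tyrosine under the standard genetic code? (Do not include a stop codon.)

256

Tyr: 2 codons.
Glu: 2 codons.
Ala: 4 codons.
Phe: 2 codons.
Gly: 4 codons.
Tyr: 2 codons.
2 × 2 × 4 × 2 × 4 × 2 = 256.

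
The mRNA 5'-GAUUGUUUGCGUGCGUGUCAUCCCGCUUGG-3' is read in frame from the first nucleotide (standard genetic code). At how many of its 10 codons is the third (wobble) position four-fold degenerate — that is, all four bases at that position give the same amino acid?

Codon 1 GAU (Asp): third position 2-fold.
Codon 2 UGU (Cys): third position 2-fold.
Codon 3 UUG (Leu): third position 2-fold.
Codon 4 CGU (Arg): third position 4-fold.
Codon 5 GCG (Ala): third position 4-fold.
Codon 6 UGU (Cys): third position 2-fold.
Codon 7 CAU (His): third position 2-fold.
Codon 8 CCC (Pro): third position 4-fold.
Codon 9 GCU (Ala): third position 4-fold.
Codon 10 UGG (Trp): third position 1-fold.
Four-fold degenerate third positions: 4.

4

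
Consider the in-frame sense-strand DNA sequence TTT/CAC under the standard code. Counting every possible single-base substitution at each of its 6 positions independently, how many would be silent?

2

Codon 1 (TTT, Phe): 1 synonymous substitution.
Codon 2 (CAC, His): 1 synonymous substitution.
Total: 1 + 1 = 2.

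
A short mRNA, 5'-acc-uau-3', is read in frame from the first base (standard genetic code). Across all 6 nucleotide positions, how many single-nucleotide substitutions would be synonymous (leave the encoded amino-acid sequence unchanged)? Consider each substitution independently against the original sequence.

4

Codon 1 (ACC, Thr): 3 synonymous substitutions.
Codon 2 (UAU, Tyr): 1 synonymous substitution.
Total: 3 + 1 = 4.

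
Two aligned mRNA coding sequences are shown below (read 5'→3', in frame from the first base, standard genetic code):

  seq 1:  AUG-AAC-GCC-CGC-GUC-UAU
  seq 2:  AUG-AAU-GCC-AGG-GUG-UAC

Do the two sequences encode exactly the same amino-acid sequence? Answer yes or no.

Codon 1: AUG Met / AUG Met — identical.
Codon 2: AAC Asn / AAU Asn — synonymous.
Codon 3: GCC Ala / GCC Ala — identical.
Codon 4: CGC Arg / AGG Arg — synonymous.
Codon 5: GUC Val / GUG Val — synonymous.
Codon 6: UAU Tyr / UAC Tyr — synonymous.
Nonsynonymous differences: 0 → same protein.

yes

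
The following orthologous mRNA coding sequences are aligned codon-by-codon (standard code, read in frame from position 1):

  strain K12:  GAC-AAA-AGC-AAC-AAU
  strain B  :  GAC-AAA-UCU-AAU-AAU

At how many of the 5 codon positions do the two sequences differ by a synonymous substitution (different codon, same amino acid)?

Codon 1: GAC Asp / GAC Asp — identical.
Codon 2: AAA Lys / AAA Lys — identical.
Codon 3: AGC Ser / UCU Ser — synonymous.
Codon 4: AAC Asn / AAU Asn — synonymous.
Codon 5: AAU Asn / AAU Asn — identical.
Synonymous differences: 2.

2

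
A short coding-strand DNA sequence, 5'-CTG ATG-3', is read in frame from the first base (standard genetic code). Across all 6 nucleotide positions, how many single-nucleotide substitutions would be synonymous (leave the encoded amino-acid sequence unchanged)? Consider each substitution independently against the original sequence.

Codon 1 (CTG, Leu): 4 synonymous substitutions.
Codon 2 (ATG, Met): 0 synonymous substitutions.
Total: 4 + 0 = 4.

4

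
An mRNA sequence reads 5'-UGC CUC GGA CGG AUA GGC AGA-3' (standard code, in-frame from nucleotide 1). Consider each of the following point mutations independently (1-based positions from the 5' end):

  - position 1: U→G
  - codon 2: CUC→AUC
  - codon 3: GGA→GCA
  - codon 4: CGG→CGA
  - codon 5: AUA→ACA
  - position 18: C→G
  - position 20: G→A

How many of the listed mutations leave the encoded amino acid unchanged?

Codon 1: UGC (Cys) → GGC (Gly) — missense.
Codon 2: CUC (Leu) → AUC (Ile) — missense.
Codon 3: GGA (Gly) → GCA (Ala) — missense.
Codon 4: CGG (Arg) → CGA (Arg) — synonymous.
Codon 5: AUA (Ile) → ACA (Thr) — missense.
Codon 6: GGC (Gly) → GGG (Gly) — synonymous.
Codon 7: AGA (Arg) → AAA (Lys) — missense.
Synonymous: 2 of 7.

2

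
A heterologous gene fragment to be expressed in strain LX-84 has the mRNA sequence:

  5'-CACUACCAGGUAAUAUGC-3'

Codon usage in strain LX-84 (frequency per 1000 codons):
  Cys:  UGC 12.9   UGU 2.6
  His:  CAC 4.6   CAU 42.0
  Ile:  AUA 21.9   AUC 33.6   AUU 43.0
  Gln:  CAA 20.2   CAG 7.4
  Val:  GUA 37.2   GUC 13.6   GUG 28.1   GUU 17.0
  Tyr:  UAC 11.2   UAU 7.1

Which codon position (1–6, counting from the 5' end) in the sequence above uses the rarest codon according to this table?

1

Codon 1 CAC (His): 4.6 per 1000.
Codon 2 UAC (Tyr): 11.2 per 1000.
Codon 3 CAG (Gln): 7.4 per 1000.
Codon 4 GUA (Val): 37.2 per 1000.
Codon 5 AUA (Ile): 21.9 per 1000.
Codon 6 UGC (Cys): 12.9 per 1000.
Lowest frequency is 4.6 at codon 1.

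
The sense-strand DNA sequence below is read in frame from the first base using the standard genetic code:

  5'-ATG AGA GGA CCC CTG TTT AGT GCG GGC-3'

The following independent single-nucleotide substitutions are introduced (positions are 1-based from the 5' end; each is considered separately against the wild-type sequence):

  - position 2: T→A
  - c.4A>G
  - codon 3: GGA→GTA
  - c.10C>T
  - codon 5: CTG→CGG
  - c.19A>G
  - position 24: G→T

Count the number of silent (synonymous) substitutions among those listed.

1

Codon 1: ATG (Met) → AAG (Lys) — missense.
Codon 2: AGA (Arg) → GGA (Gly) — missense.
Codon 3: GGA (Gly) → GTA (Val) — missense.
Codon 4: CCC (Pro) → TCC (Ser) — missense.
Codon 5: CTG (Leu) → CGG (Arg) — missense.
Codon 7: AGT (Ser) → GGT (Gly) — missense.
Codon 8: GCG (Ala) → GCT (Ala) — synonymous.
Synonymous: 1 of 7.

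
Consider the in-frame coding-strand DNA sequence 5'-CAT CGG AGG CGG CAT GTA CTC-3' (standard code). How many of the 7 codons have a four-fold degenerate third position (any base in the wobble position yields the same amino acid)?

Codon 1 CAT (His): third position 2-fold.
Codon 2 CGG (Arg): third position 4-fold.
Codon 3 AGG (Arg): third position 2-fold.
Codon 4 CGG (Arg): third position 4-fold.
Codon 5 CAT (His): third position 2-fold.
Codon 6 GTA (Val): third position 4-fold.
Codon 7 CTC (Leu): third position 4-fold.
Four-fold degenerate third positions: 4.

4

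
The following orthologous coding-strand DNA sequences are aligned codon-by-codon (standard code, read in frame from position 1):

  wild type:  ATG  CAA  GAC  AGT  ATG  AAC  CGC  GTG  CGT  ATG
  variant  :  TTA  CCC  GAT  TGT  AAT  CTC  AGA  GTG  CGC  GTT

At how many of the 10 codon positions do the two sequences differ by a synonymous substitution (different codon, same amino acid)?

Codon 1: ATG Met / TTA Leu — nonsynonymous.
Codon 2: CAA Gln / CCC Pro — nonsynonymous.
Codon 3: GAC Asp / GAT Asp — synonymous.
Codon 4: AGT Ser / TGT Cys — nonsynonymous.
Codon 5: ATG Met / AAT Asn — nonsynonymous.
Codon 6: AAC Asn / CTC Leu — nonsynonymous.
Codon 7: CGC Arg / AGA Arg — synonymous.
Codon 8: GTG Val / GTG Val — identical.
Codon 9: CGT Arg / CGC Arg — synonymous.
Codon 10: ATG Met / GTT Val — nonsynonymous.
Synonymous differences: 3.

3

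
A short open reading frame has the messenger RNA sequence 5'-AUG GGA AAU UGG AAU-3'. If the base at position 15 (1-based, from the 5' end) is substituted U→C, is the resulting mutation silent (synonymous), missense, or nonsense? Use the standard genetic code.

silent

Position 15 falls in codon 5: AAU → Asn.
After the substitution the codon is AAC → Asn.
Both encode Asn, so the change is synonymous.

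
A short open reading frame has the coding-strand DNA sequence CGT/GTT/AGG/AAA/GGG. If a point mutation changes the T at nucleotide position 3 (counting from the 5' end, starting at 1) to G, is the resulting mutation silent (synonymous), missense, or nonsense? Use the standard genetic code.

silent

Position 3 falls in codon 1: CGT → Arg.
After the substitution the codon is CGG → Arg.
Both encode Arg, so the change is synonymous.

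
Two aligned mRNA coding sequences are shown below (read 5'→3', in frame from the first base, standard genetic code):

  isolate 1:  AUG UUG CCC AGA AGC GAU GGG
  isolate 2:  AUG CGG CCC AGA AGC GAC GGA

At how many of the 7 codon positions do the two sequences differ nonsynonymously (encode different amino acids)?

Codon 1: AUG Met / AUG Met — identical.
Codon 2: UUG Leu / CGG Arg — nonsynonymous.
Codon 3: CCC Pro / CCC Pro — identical.
Codon 4: AGA Arg / AGA Arg — identical.
Codon 5: AGC Ser / AGC Ser — identical.
Codon 6: GAU Asp / GAC Asp — synonymous.
Codon 7: GGG Gly / GGA Gly — synonymous.
Nonsynonymous differences: 1.

1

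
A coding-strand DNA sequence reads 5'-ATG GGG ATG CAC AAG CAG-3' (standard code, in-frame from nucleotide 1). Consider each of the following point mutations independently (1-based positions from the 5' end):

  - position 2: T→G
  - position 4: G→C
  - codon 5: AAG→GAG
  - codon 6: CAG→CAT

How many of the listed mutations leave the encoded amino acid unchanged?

0

Codon 1: ATG (Met) → AGG (Arg) — missense.
Codon 2: GGG (Gly) → CGG (Arg) — missense.
Codon 5: AAG (Lys) → GAG (Glu) — missense.
Codon 6: CAG (Gln) → CAT (His) — missense.
Synonymous: 0 of 4.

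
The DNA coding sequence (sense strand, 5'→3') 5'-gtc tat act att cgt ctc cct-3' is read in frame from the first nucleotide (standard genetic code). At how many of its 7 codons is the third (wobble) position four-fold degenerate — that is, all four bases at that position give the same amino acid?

Codon 1 GTC (Val): third position 4-fold.
Codon 2 TAT (Tyr): third position 2-fold.
Codon 3 ACT (Thr): third position 4-fold.
Codon 4 ATT (Ile): third position 3-fold.
Codon 5 CGT (Arg): third position 4-fold.
Codon 6 CTC (Leu): third position 4-fold.
Codon 7 CCT (Pro): third position 4-fold.
Four-fold degenerate third positions: 5.

5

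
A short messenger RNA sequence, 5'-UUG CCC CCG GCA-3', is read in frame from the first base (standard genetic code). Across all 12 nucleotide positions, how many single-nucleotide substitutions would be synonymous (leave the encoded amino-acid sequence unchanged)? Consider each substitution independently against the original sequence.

Codon 1 (UUG, Leu): 2 synonymous substitutions.
Codon 2 (CCC, Pro): 3 synonymous substitutions.
Codon 3 (CCG, Pro): 3 synonymous substitutions.
Codon 4 (GCA, Ala): 3 synonymous substitutions.
Total: 2 + 3 + 3 + 3 = 11.

11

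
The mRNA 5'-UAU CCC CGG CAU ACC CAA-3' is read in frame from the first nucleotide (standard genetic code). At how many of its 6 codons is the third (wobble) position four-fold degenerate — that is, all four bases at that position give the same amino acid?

Codon 1 UAU (Tyr): third position 2-fold.
Codon 2 CCC (Pro): third position 4-fold.
Codon 3 CGG (Arg): third position 4-fold.
Codon 4 CAU (His): third position 2-fold.
Codon 5 ACC (Thr): third position 4-fold.
Codon 6 CAA (Gln): third position 2-fold.
Four-fold degenerate third positions: 3.

3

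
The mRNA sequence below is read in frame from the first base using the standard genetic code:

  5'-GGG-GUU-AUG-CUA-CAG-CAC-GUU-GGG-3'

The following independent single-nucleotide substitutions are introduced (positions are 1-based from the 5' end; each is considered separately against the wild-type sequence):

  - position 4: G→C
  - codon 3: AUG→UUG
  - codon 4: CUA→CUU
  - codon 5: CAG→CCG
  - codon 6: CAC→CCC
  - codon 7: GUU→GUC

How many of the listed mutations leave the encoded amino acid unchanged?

Codon 2: GUU (Val) → CUU (Leu) — missense.
Codon 3: AUG (Met) → UUG (Leu) — missense.
Codon 4: CUA (Leu) → CUU (Leu) — synonymous.
Codon 5: CAG (Gln) → CCG (Pro) — missense.
Codon 6: CAC (His) → CCC (Pro) — missense.
Codon 7: GUU (Val) → GUC (Val) — synonymous.
Synonymous: 2 of 6.

2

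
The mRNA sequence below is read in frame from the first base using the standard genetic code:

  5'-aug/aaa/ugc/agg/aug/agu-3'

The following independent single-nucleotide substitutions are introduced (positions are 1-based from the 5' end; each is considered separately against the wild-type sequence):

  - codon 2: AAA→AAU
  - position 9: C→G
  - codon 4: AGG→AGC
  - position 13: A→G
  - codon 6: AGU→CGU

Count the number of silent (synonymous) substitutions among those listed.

0

Codon 2: AAA (Lys) → AAU (Asn) — missense.
Codon 3: UGC (Cys) → UGG (Trp) — missense.
Codon 4: AGG (Arg) → AGC (Ser) — missense.
Codon 5: AUG (Met) → GUG (Val) — missense.
Codon 6: AGU (Ser) → CGU (Arg) — missense.
Synonymous: 0 of 5.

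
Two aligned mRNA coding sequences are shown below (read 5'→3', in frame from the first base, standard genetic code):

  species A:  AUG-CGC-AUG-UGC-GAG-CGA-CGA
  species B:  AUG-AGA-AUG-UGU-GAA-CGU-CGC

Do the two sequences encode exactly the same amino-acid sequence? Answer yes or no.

yes

Codon 1: AUG Met / AUG Met — identical.
Codon 2: CGC Arg / AGA Arg — synonymous.
Codon 3: AUG Met / AUG Met — identical.
Codon 4: UGC Cys / UGU Cys — synonymous.
Codon 5: GAG Glu / GAA Glu — synonymous.
Codon 6: CGA Arg / CGU Arg — synonymous.
Codon 7: CGA Arg / CGC Arg — synonymous.
Nonsynonymous differences: 0 → same protein.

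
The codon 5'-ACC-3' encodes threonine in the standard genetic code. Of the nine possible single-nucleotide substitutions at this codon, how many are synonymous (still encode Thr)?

Position 1: none → 0 synonymous.
Position 2: none → 0 synonymous.
Position 3: ACU, ACA, ACG → 3 synonymous.
Total: 0 + 0 + 3 = 3.

3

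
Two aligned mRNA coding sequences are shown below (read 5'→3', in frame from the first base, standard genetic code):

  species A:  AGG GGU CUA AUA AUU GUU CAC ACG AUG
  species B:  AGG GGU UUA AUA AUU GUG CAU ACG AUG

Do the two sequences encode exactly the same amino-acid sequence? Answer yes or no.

Codon 1: AGG Arg / AGG Arg — identical.
Codon 2: GGU Gly / GGU Gly — identical.
Codon 3: CUA Leu / UUA Leu — synonymous.
Codon 4: AUA Ile / AUA Ile — identical.
Codon 5: AUU Ile / AUU Ile — identical.
Codon 6: GUU Val / GUG Val — synonymous.
Codon 7: CAC His / CAU His — synonymous.
Codon 8: ACG Thr / ACG Thr — identical.
Codon 9: AUG Met / AUG Met — identical.
Nonsynonymous differences: 0 → same protein.

yes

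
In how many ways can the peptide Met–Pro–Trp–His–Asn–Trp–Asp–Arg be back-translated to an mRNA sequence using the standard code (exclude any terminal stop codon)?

192

Met: 1 codon.
Pro: 4 codons.
Trp: 1 codon.
His: 2 codons.
Asn: 2 codons.
Trp: 1 codon.
Asp: 2 codons.
Arg: 6 codons.
1 × 4 × 1 × 2 × 2 × 1 × 2 × 6 = 192.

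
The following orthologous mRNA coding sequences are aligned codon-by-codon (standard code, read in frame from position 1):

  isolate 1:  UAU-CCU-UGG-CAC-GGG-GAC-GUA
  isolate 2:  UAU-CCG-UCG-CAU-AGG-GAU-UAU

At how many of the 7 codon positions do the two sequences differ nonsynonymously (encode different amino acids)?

Codon 1: UAU Tyr / UAU Tyr — identical.
Codon 2: CCU Pro / CCG Pro — synonymous.
Codon 3: UGG Trp / UCG Ser — nonsynonymous.
Codon 4: CAC His / CAU His — synonymous.
Codon 5: GGG Gly / AGG Arg — nonsynonymous.
Codon 6: GAC Asp / GAU Asp — synonymous.
Codon 7: GUA Val / UAU Tyr — nonsynonymous.
Nonsynonymous differences: 3.

3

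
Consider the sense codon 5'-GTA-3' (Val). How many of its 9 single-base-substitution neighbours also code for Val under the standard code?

3

Position 1: none → 0 synonymous.
Position 2: none → 0 synonymous.
Position 3: GTT, GTC, GTG → 3 synonymous.
Total: 0 + 0 + 3 = 3.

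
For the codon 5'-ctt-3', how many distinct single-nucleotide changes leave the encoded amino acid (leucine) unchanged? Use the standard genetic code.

3

Position 1: none → 0 synonymous.
Position 2: none → 0 synonymous.
Position 3: CTC, CTA, CTG → 3 synonymous.
Total: 0 + 0 + 3 = 3.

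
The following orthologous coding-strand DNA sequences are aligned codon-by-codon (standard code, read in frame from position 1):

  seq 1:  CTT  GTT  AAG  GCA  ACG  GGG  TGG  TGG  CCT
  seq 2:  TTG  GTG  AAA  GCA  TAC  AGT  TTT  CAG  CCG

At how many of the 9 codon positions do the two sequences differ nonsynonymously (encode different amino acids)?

4

Codon 1: CTT Leu / TTG Leu — synonymous.
Codon 2: GTT Val / GTG Val — synonymous.
Codon 3: AAG Lys / AAA Lys — synonymous.
Codon 4: GCA Ala / GCA Ala — identical.
Codon 5: ACG Thr / TAC Tyr — nonsynonymous.
Codon 6: GGG Gly / AGT Ser — nonsynonymous.
Codon 7: TGG Trp / TTT Phe — nonsynonymous.
Codon 8: TGG Trp / CAG Gln — nonsynonymous.
Codon 9: CCT Pro / CCG Pro — synonymous.
Nonsynonymous differences: 4.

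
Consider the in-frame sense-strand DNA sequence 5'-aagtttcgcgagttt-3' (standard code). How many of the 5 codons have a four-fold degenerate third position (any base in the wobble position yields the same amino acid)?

Codon 1 AAG (Lys): third position 2-fold.
Codon 2 TTT (Phe): third position 2-fold.
Codon 3 CGC (Arg): third position 4-fold.
Codon 4 GAG (Glu): third position 2-fold.
Codon 5 TTT (Phe): third position 2-fold.
Four-fold degenerate third positions: 1.

1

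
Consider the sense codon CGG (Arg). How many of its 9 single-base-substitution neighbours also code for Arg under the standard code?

Position 1: AGG → 1 synonymous.
Position 2: none → 0 synonymous.
Position 3: CGU, CGC, CGA → 3 synonymous.
Total: 1 + 0 + 3 = 4.

4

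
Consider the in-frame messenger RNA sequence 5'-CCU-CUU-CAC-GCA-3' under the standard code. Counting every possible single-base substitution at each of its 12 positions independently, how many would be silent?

10

Codon 1 (CCU, Pro): 3 synonymous substitutions.
Codon 2 (CUU, Leu): 3 synonymous substitutions.
Codon 3 (CAC, His): 1 synonymous substitution.
Codon 4 (GCA, Ala): 3 synonymous substitutions.
Total: 3 + 3 + 1 + 3 = 10.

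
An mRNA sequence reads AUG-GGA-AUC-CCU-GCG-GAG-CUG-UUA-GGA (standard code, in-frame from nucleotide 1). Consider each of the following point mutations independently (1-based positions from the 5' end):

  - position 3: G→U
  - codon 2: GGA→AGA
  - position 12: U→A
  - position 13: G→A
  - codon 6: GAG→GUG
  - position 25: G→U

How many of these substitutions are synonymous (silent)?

Codon 1: AUG (Met) → AUU (Ile) — missense.
Codon 2: GGA (Gly) → AGA (Arg) — missense.
Codon 4: CCU (Pro) → CCA (Pro) — synonymous.
Codon 5: GCG (Ala) → ACG (Thr) — missense.
Codon 6: GAG (Glu) → GUG (Val) — missense.
Codon 9: GGA (Gly) → UGA (Stop) — nonsense.
Synonymous: 1 of 6.

1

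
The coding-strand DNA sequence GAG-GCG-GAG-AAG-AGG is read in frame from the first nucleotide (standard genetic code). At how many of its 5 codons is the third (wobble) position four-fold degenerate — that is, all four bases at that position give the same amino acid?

1

Codon 1 GAG (Glu): third position 2-fold.
Codon 2 GCG (Ala): third position 4-fold.
Codon 3 GAG (Glu): third position 2-fold.
Codon 4 AAG (Lys): third position 2-fold.
Codon 5 AGG (Arg): third position 2-fold.
Four-fold degenerate third positions: 1.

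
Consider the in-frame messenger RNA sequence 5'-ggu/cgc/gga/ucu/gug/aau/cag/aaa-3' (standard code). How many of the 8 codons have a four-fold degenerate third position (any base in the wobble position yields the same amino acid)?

Codon 1 GGU (Gly): third position 4-fold.
Codon 2 CGC (Arg): third position 4-fold.
Codon 3 GGA (Gly): third position 4-fold.
Codon 4 UCU (Ser): third position 4-fold.
Codon 5 GUG (Val): third position 4-fold.
Codon 6 AAU (Asn): third position 2-fold.
Codon 7 CAG (Gln): third position 2-fold.
Codon 8 AAA (Lys): third position 2-fold.
Four-fold degenerate third positions: 5.

5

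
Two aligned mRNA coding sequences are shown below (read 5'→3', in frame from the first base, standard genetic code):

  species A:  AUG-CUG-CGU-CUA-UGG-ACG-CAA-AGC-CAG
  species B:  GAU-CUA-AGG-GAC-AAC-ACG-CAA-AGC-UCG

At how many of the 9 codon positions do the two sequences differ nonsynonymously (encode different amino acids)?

Codon 1: AUG Met / GAU Asp — nonsynonymous.
Codon 2: CUG Leu / CUA Leu — synonymous.
Codon 3: CGU Arg / AGG Arg — synonymous.
Codon 4: CUA Leu / GAC Asp — nonsynonymous.
Codon 5: UGG Trp / AAC Asn — nonsynonymous.
Codon 6: ACG Thr / ACG Thr — identical.
Codon 7: CAA Gln / CAA Gln — identical.
Codon 8: AGC Ser / AGC Ser — identical.
Codon 9: CAG Gln / UCG Ser — nonsynonymous.
Nonsynonymous differences: 4.

4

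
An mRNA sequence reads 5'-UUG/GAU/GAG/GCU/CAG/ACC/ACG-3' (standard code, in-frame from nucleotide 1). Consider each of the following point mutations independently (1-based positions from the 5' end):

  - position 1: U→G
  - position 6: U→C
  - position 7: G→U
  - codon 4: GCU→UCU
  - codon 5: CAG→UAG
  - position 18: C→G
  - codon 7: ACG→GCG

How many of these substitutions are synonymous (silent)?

2

Codon 1: UUG (Leu) → GUG (Val) — missense.
Codon 2: GAU (Asp) → GAC (Asp) — synonymous.
Codon 3: GAG (Glu) → UAG (Stop) — nonsense.
Codon 4: GCU (Ala) → UCU (Ser) — missense.
Codon 5: CAG (Gln) → UAG (Stop) — nonsense.
Codon 6: ACC (Thr) → ACG (Thr) — synonymous.
Codon 7: ACG (Thr) → GCG (Ala) — missense.
Synonymous: 2 of 7.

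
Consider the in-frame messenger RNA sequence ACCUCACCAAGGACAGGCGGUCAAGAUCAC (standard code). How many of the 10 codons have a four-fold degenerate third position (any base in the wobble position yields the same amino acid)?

6

Codon 1 ACC (Thr): third position 4-fold.
Codon 2 UCA (Ser): third position 4-fold.
Codon 3 CCA (Pro): third position 4-fold.
Codon 4 AGG (Arg): third position 2-fold.
Codon 5 ACA (Thr): third position 4-fold.
Codon 6 GGC (Gly): third position 4-fold.
Codon 7 GGU (Gly): third position 4-fold.
Codon 8 CAA (Gln): third position 2-fold.
Codon 9 GAU (Asp): third position 2-fold.
Codon 10 CAC (His): third position 2-fold.
Four-fold degenerate third positions: 6.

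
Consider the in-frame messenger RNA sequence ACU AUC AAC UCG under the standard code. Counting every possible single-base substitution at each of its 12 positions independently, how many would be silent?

Codon 1 (ACU, Thr): 3 synonymous substitutions.
Codon 2 (AUC, Ile): 2 synonymous substitutions.
Codon 3 (AAC, Asn): 1 synonymous substitution.
Codon 4 (UCG, Ser): 3 synonymous substitutions.
Total: 3 + 2 + 1 + 3 = 9.

9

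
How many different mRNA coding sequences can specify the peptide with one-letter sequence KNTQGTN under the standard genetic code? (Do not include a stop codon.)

Lys: 2 codons.
Asn: 2 codons.
Thr: 4 codons.
Gln: 2 codons.
Gly: 4 codons.
Thr: 4 codons.
Asn: 2 codons.
2 × 2 × 4 × 2 × 4 × 4 × 2 = 1024.

1024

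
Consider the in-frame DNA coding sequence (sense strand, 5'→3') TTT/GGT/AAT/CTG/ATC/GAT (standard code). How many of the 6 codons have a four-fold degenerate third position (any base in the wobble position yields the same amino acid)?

Codon 1 TTT (Phe): third position 2-fold.
Codon 2 GGT (Gly): third position 4-fold.
Codon 3 AAT (Asn): third position 2-fold.
Codon 4 CTG (Leu): third position 4-fold.
Codon 5 ATC (Ile): third position 3-fold.
Codon 6 GAT (Asp): third position 2-fold.
Four-fold degenerate third positions: 2.

2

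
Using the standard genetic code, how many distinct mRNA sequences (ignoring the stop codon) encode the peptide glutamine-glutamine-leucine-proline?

Gln: 2 codons.
Gln: 2 codons.
Leu: 6 codons.
Pro: 4 codons.
2 × 2 × 6 × 4 = 96.

96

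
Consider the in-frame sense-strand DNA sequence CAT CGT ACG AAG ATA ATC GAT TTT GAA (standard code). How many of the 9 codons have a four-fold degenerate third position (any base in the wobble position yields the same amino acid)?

Codon 1 CAT (His): third position 2-fold.
Codon 2 CGT (Arg): third position 4-fold.
Codon 3 ACG (Thr): third position 4-fold.
Codon 4 AAG (Lys): third position 2-fold.
Codon 5 ATA (Ile): third position 3-fold.
Codon 6 ATC (Ile): third position 3-fold.
Codon 7 GAT (Asp): third position 2-fold.
Codon 8 TTT (Phe): third position 2-fold.
Codon 9 GAA (Glu): third position 2-fold.
Four-fold degenerate third positions: 2.

2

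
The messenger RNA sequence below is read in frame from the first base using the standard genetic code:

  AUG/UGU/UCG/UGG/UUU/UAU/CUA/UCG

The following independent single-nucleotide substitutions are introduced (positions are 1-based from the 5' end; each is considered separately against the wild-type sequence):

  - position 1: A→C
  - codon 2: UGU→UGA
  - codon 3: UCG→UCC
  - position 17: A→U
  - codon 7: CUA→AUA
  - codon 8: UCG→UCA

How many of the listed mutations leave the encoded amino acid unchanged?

2

Codon 1: AUG (Met) → CUG (Leu) — missense.
Codon 2: UGU (Cys) → UGA (Stop) — nonsense.
Codon 3: UCG (Ser) → UCC (Ser) — synonymous.
Codon 6: UAU (Tyr) → UUU (Phe) — missense.
Codon 7: CUA (Leu) → AUA (Ile) — missense.
Codon 8: UCG (Ser) → UCA (Ser) — synonymous.
Synonymous: 2 of 6.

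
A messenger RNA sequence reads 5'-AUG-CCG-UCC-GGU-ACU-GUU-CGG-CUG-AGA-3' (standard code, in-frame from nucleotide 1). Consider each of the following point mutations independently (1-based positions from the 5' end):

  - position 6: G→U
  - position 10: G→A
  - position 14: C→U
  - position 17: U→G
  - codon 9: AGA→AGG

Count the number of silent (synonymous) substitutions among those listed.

Codon 2: CCG (Pro) → CCU (Pro) — synonymous.
Codon 4: GGU (Gly) → AGU (Ser) — missense.
Codon 5: ACU (Thr) → AUU (Ile) — missense.
Codon 6: GUU (Val) → GGU (Gly) — missense.
Codon 9: AGA (Arg) → AGG (Arg) — synonymous.
Synonymous: 2 of 5.

2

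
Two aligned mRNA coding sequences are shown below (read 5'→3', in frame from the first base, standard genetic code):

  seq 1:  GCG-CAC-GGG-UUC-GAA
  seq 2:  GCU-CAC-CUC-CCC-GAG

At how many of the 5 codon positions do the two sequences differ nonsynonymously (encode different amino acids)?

2

Codon 1: GCG Ala / GCU Ala — synonymous.
Codon 2: CAC His / CAC His — identical.
Codon 3: GGG Gly / CUC Leu — nonsynonymous.
Codon 4: UUC Phe / CCC Pro — nonsynonymous.
Codon 5: GAA Glu / GAG Glu — synonymous.
Nonsynonymous differences: 2.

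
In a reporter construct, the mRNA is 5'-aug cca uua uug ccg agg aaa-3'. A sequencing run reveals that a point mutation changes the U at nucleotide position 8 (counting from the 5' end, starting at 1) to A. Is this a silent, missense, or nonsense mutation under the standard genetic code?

nonsense

Position 8 falls in codon 3: UUA → Leu.
After the substitution the codon is UAA → Stop.
The new codon is a stop codon, so this is a nonsense mutation.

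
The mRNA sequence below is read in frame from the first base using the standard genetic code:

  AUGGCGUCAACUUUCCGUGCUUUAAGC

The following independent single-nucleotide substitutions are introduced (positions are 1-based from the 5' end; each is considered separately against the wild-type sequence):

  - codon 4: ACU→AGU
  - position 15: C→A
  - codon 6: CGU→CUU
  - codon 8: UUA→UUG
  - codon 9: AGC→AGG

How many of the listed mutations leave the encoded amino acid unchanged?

1

Codon 4: ACU (Thr) → AGU (Ser) — missense.
Codon 5: UUC (Phe) → UUA (Leu) — missense.
Codon 6: CGU (Arg) → CUU (Leu) — missense.
Codon 8: UUA (Leu) → UUG (Leu) — synonymous.
Codon 9: AGC (Ser) → AGG (Arg) — missense.
Synonymous: 1 of 5.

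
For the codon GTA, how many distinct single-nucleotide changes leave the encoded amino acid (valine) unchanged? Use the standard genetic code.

3

Position 1: none → 0 synonymous.
Position 2: none → 0 synonymous.
Position 3: GTT, GTC, GTG → 3 synonymous.
Total: 0 + 0 + 3 = 3.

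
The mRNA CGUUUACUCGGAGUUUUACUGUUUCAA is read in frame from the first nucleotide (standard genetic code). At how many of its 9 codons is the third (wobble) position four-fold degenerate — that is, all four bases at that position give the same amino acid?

5

Codon 1 CGU (Arg): third position 4-fold.
Codon 2 UUA (Leu): third position 2-fold.
Codon 3 CUC (Leu): third position 4-fold.
Codon 4 GGA (Gly): third position 4-fold.
Codon 5 GUU (Val): third position 4-fold.
Codon 6 UUA (Leu): third position 2-fold.
Codon 7 CUG (Leu): third position 4-fold.
Codon 8 UUU (Phe): third position 2-fold.
Codon 9 CAA (Gln): third position 2-fold.
Four-fold degenerate third positions: 5.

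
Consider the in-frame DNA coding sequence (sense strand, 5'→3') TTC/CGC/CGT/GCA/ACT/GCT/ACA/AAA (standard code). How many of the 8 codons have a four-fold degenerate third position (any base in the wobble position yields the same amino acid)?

6

Codon 1 TTC (Phe): third position 2-fold.
Codon 2 CGC (Arg): third position 4-fold.
Codon 3 CGT (Arg): third position 4-fold.
Codon 4 GCA (Ala): third position 4-fold.
Codon 5 ACT (Thr): third position 4-fold.
Codon 6 GCT (Ala): third position 4-fold.
Codon 7 ACA (Thr): third position 4-fold.
Codon 8 AAA (Lys): third position 2-fold.
Four-fold degenerate third positions: 6.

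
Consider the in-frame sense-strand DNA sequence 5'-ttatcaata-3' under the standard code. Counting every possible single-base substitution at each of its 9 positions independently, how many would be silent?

Codon 1 (TTA, Leu): 2 synonymous substitutions.
Codon 2 (TCA, Ser): 3 synonymous substitutions.
Codon 3 (ATA, Ile): 2 synonymous substitutions.
Total: 2 + 3 + 2 = 7.

7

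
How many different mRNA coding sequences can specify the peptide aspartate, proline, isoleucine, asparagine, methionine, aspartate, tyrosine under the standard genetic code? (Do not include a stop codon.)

Asp: 2 codons.
Pro: 4 codons.
Ile: 3 codons.
Asn: 2 codons.
Met: 1 codon.
Asp: 2 codons.
Tyr: 2 codons.
2 × 4 × 3 × 2 × 1 × 2 × 2 = 192.

192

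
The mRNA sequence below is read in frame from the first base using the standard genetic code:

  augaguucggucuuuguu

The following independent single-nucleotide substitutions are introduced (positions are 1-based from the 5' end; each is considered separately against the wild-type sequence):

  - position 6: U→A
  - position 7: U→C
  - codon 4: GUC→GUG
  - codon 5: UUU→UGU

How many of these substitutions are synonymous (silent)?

Codon 2: AGU (Ser) → AGA (Arg) — missense.
Codon 3: UCG (Ser) → CCG (Pro) — missense.
Codon 4: GUC (Val) → GUG (Val) — synonymous.
Codon 5: UUU (Phe) → UGU (Cys) — missense.
Synonymous: 1 of 4.

1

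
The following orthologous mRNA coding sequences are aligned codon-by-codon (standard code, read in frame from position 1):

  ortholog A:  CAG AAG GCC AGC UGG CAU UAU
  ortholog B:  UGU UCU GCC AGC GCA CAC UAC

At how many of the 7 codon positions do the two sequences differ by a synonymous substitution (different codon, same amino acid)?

2

Codon 1: CAG Gln / UGU Cys — nonsynonymous.
Codon 2: AAG Lys / UCU Ser — nonsynonymous.
Codon 3: GCC Ala / GCC Ala — identical.
Codon 4: AGC Ser / AGC Ser — identical.
Codon 5: UGG Trp / GCA Ala — nonsynonymous.
Codon 6: CAU His / CAC His — synonymous.
Codon 7: UAU Tyr / UAC Tyr — synonymous.
Synonymous differences: 2.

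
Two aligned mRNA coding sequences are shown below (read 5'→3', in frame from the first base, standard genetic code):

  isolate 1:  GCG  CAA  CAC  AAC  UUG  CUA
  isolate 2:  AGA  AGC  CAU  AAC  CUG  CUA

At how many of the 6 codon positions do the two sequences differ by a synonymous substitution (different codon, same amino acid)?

2

Codon 1: GCG Ala / AGA Arg — nonsynonymous.
Codon 2: CAA Gln / AGC Ser — nonsynonymous.
Codon 3: CAC His / CAU His — synonymous.
Codon 4: AAC Asn / AAC Asn — identical.
Codon 5: UUG Leu / CUG Leu — synonymous.
Codon 6: CUA Leu / CUA Leu — identical.
Synonymous differences: 2.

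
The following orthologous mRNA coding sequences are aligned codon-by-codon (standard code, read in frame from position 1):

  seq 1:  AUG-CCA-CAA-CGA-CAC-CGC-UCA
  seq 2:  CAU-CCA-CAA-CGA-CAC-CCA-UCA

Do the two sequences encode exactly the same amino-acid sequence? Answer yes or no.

Codon 1: AUG Met / CAU His — nonsynonymous.
Codon 2: CCA Pro / CCA Pro — identical.
Codon 3: CAA Gln / CAA Gln — identical.
Codon 4: CGA Arg / CGA Arg — identical.
Codon 5: CAC His / CAC His — identical.
Codon 6: CGC Arg / CCA Pro — nonsynonymous.
Codon 7: UCA Ser / UCA Ser — identical.
Nonsynonymous differences: 2 → different protein.

no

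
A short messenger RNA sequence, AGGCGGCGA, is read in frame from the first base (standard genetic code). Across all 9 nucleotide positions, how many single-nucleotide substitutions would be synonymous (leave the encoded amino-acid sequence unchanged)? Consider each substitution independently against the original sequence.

Codon 1 (AGG, Arg): 2 synonymous substitutions.
Codon 2 (CGG, Arg): 4 synonymous substitutions.
Codon 3 (CGA, Arg): 4 synonymous substitutions.
Total: 2 + 4 + 4 = 10.

10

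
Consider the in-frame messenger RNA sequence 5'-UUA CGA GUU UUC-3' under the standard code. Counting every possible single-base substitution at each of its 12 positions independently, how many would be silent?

10

Codon 1 (UUA, Leu): 2 synonymous substitutions.
Codon 2 (CGA, Arg): 4 synonymous substitutions.
Codon 3 (GUU, Val): 3 synonymous substitutions.
Codon 4 (UUC, Phe): 1 synonymous substitution.
Total: 2 + 4 + 3 + 1 = 10.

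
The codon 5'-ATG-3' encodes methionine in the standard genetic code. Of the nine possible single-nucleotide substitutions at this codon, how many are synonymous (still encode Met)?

Position 1: none → 0 synonymous.
Position 2: none → 0 synonymous.
Position 3: none → 0 synonymous.
Total: 0 + 0 + 0 = 0.

0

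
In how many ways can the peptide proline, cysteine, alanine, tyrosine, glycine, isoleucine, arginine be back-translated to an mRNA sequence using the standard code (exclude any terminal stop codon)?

Pro: 4 codons.
Cys: 2 codons.
Ala: 4 codons.
Tyr: 2 codons.
Gly: 4 codons.
Ile: 3 codons.
Arg: 6 codons.
4 × 2 × 4 × 2 × 4 × 3 × 6 = 4608.

4608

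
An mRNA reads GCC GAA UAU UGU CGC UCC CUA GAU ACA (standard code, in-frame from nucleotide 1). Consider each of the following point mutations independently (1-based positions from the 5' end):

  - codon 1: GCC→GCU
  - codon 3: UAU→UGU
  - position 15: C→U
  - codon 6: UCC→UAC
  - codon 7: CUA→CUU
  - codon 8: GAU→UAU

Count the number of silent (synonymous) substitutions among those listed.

Codon 1: GCC (Ala) → GCU (Ala) — synonymous.
Codon 3: UAU (Tyr) → UGU (Cys) — missense.
Codon 5: CGC (Arg) → CGU (Arg) — synonymous.
Codon 6: UCC (Ser) → UAC (Tyr) — missense.
Codon 7: CUA (Leu) → CUU (Leu) — synonymous.
Codon 8: GAU (Asp) → UAU (Tyr) — missense.
Synonymous: 3 of 6.

3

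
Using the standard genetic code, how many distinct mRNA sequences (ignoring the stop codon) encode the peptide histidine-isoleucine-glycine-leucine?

144

His: 2 codons.
Ile: 3 codons.
Gly: 4 codons.
Leu: 6 codons.
2 × 3 × 4 × 6 = 144.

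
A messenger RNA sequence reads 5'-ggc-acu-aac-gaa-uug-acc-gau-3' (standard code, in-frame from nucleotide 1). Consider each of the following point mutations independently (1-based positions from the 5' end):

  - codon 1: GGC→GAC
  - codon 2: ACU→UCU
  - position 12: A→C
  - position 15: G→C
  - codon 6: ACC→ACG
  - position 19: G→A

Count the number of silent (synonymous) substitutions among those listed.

Codon 1: GGC (Gly) → GAC (Asp) — missense.
Codon 2: ACU (Thr) → UCU (Ser) — missense.
Codon 4: GAA (Glu) → GAC (Asp) — missense.
Codon 5: UUG (Leu) → UUC (Phe) — missense.
Codon 6: ACC (Thr) → ACG (Thr) — synonymous.
Codon 7: GAU (Asp) → AAU (Asn) — missense.
Synonymous: 1 of 6.

1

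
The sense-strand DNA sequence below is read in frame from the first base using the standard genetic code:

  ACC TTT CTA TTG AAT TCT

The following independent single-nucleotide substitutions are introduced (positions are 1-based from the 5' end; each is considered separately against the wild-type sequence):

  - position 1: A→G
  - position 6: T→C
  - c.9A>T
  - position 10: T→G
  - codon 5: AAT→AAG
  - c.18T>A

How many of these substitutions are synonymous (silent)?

Codon 1: ACC (Thr) → GCC (Ala) — missense.
Codon 2: TTT (Phe) → TTC (Phe) — synonymous.
Codon 3: CTA (Leu) → CTT (Leu) — synonymous.
Codon 4: TTG (Leu) → GTG (Val) — missense.
Codon 5: AAT (Asn) → AAG (Lys) — missense.
Codon 6: TCT (Ser) → TCA (Ser) — synonymous.
Synonymous: 3 of 6.

3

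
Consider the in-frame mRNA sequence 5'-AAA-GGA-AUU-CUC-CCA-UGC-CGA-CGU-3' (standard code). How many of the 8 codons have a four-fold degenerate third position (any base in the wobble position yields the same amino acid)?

Codon 1 AAA (Lys): third position 2-fold.
Codon 2 GGA (Gly): third position 4-fold.
Codon 3 AUU (Ile): third position 3-fold.
Codon 4 CUC (Leu): third position 4-fold.
Codon 5 CCA (Pro): third position 4-fold.
Codon 6 UGC (Cys): third position 2-fold.
Codon 7 CGA (Arg): third position 4-fold.
Codon 8 CGU (Arg): third position 4-fold.
Four-fold degenerate third positions: 5.

5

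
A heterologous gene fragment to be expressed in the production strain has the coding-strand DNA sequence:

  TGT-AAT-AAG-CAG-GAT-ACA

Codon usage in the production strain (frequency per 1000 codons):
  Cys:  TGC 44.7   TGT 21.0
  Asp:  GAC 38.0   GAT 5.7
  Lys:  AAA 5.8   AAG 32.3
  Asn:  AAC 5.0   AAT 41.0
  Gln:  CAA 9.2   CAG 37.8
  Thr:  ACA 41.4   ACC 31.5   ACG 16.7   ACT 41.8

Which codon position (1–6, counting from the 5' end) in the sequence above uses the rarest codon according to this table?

5

Codon 1 TGT (Cys): 21.0 per 1000.
Codon 2 AAT (Asn): 41.0 per 1000.
Codon 3 AAG (Lys): 32.3 per 1000.
Codon 4 CAG (Gln): 37.8 per 1000.
Codon 5 GAT (Asp): 5.7 per 1000.
Codon 6 ACA (Thr): 41.4 per 1000.
Lowest frequency is 5.7 at codon 5.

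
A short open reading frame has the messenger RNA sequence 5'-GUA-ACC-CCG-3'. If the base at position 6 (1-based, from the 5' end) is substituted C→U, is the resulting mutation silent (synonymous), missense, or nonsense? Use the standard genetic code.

Position 6 falls in codon 2: ACC → Thr.
After the substitution the codon is ACU → Thr.
Both encode Thr, so the change is synonymous.

silent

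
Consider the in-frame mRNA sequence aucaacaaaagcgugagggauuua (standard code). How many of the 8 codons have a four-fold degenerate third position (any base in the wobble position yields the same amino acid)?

1

Codon 1 AUC (Ile): third position 3-fold.
Codon 2 AAC (Asn): third position 2-fold.
Codon 3 AAA (Lys): third position 2-fold.
Codon 4 AGC (Ser): third position 2-fold.
Codon 5 GUG (Val): third position 4-fold.
Codon 6 AGG (Arg): third position 2-fold.
Codon 7 GAU (Asp): third position 2-fold.
Codon 8 UUA (Leu): third position 2-fold.
Four-fold degenerate third positions: 1.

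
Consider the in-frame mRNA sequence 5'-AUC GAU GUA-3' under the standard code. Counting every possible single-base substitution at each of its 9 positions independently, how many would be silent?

6

Codon 1 (AUC, Ile): 2 synonymous substitutions.
Codon 2 (GAU, Asp): 1 synonymous substitution.
Codon 3 (GUA, Val): 3 synonymous substitutions.
Total: 2 + 1 + 3 = 6.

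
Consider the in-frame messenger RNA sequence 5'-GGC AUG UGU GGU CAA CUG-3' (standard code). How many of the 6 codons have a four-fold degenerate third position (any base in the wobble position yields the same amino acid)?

3

Codon 1 GGC (Gly): third position 4-fold.
Codon 2 AUG (Met): third position 1-fold.
Codon 3 UGU (Cys): third position 2-fold.
Codon 4 GGU (Gly): third position 4-fold.
Codon 5 CAA (Gln): third position 2-fold.
Codon 6 CUG (Leu): third position 4-fold.
Four-fold degenerate third positions: 3.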